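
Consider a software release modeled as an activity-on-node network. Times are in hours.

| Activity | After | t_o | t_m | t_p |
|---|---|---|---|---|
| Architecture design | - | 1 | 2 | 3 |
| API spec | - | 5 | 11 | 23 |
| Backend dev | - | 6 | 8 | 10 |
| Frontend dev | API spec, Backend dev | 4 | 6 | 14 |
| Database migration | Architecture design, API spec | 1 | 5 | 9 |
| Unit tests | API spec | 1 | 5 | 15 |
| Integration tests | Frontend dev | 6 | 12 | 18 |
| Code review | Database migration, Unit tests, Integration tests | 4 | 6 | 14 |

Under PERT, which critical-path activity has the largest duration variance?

API spec

te_Architecture design = (1 + 4·2 + 3)/6 = 12/6 = 2; σ²_Architecture design = ((3−1)/6)² = 0.111
te_API spec = (5 + 4·11 + 23)/6 = 72/6 = 12; σ²_API spec = ((23−5)/6)² = 9.000
te_Backend dev = (6 + 4·8 + 10)/6 = 48/6 = 8; σ²_Backend dev = ((10−6)/6)² = 0.444
te_Frontend dev = (4 + 4·6 + 14)/6 = 42/6 = 7; σ²_Frontend dev = ((14−4)/6)² = 2.778
te_Database migration = (1 + 4·5 + 9)/6 = 30/6 = 5; σ²_Database migration = ((9−1)/6)² = 1.778
te_Unit tests = (1 + 4·5 + 15)/6 = 36/6 = 6; σ²_Unit tests = ((15−1)/6)² = 5.444
te_Integration tests = (6 + 4·12 + 18)/6 = 72/6 = 12; σ²_Integration tests = ((18−6)/6)² = 4.000
te_Code review = (4 + 4·6 + 14)/6 = 42/6 = 7; σ²_Code review = ((14−4)/6)² = 2.778

Forward pass:
ES_Architecture design = 0; EF_Architecture design = 2
ES_API spec = 0; EF_API spec = 12
ES_Backend dev = 0; EF_Backend dev = 8
ES_Frontend dev = max(EF_API spec=12, EF_Backend dev=8) = 12; EF_Frontend dev = 12+7 = 19
ES_Database migration = max(EF_Architecture design=2, EF_API spec=12) = 12; EF_Database migration = 12+5 = 17
ES_Unit tests = 12; EF_Unit tests = 12+6 = 18
ES_Integration tests = 19; EF_Integration tests = 19+12 = 31
ES_Code review = max(EF_Database migration=17, EF_Unit tests=18, EF_Integration tests=31) = 31; EF_Code review = 31+7 = 38
Expected project duration μ = 38 hours. Critical path: API spec → Frontend dev → Integration tests → Code review.

Variances on critical path: σ²_API spec=9.000, σ²_Frontend dev=2.778, σ²_Integration tests=4.000, σ²_Code review=2.778.
Largest is σ²_API spec = 9.000.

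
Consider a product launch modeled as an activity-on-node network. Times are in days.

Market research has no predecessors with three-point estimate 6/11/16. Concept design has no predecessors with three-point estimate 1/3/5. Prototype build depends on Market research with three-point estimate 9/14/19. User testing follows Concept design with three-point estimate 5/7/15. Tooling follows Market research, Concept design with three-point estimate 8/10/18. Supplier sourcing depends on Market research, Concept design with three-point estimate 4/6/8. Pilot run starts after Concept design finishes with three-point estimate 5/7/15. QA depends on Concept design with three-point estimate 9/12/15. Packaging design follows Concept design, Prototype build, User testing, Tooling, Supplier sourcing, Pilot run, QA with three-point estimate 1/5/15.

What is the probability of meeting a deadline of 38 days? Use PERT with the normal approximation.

0.983

te_Market research = (6 + 4·11 + 16)/6 = 66/6 = 11; σ²_Market research = ((16−6)/6)² = 2.778
te_Concept design = (1 + 4·3 + 5)/6 = 18/6 = 3; σ²_Concept design = ((5−1)/6)² = 0.444
te_Prototype build = (9 + 4·14 + 19)/6 = 84/6 = 14; σ²_Prototype build = ((19−9)/6)² = 2.778
te_User testing = (5 + 4·7 + 15)/6 = 48/6 = 8; σ²_User testing = ((15−5)/6)² = 2.778
te_Tooling = (8 + 4·10 + 18)/6 = 66/6 = 11; σ²_Tooling = ((18−8)/6)² = 2.778
te_Supplier sourcing = (4 + 4·6 + 8)/6 = 36/6 = 6; σ²_Supplier sourcing = ((8−4)/6)² = 0.444
te_Pilot run = (5 + 4·7 + 15)/6 = 48/6 = 8; σ²_Pilot run = ((15−5)/6)² = 2.778
te_QA = (9 + 4·12 + 15)/6 = 72/6 = 12; σ²_QA = ((15−9)/6)² = 1.000
te_Packaging design = (1 + 4·5 + 15)/6 = 36/6 = 6; σ²_Packaging design = ((15−1)/6)² = 5.444

Forward pass:
ES_Market research = 0; EF_Market research = 11
ES_Concept design = 0; EF_Concept design = 3
ES_Prototype build = 11; EF_Prototype build = 11+14 = 25
ES_User testing = 3; EF_User testing = 3+8 = 11
ES_Tooling = max(EF_Market research=11, EF_Concept design=3) = 11; EF_Tooling = 11+11 = 22
ES_Supplier sourcing = max(EF_Market research=11, EF_Concept design=3) = 11; EF_Supplier sourcing = 11+6 = 17
ES_Pilot run = 3; EF_Pilot run = 3+8 = 11
ES_QA = 3; EF_QA = 3+12 = 15
ES_Packaging design = max(EF_Concept design=3, EF_Prototype build=25, EF_User testing=11, EF_Tooling=22, EF_Supplier sourcing=17, EF_Pilot run=11, EF_QA=15) = 25; EF_Packaging design = 25+6 = 31
Expected project duration μ = 31 days. Critical path: Market research → Prototype build → Packaging design.

Variance along critical path = 2.778 + 2.778 + 5.444 = 11.000; σ = √11.000 = 3.317 days.
Z = (38 − 31) / 3.317 = 2.111
P(T ≤ 38) = Φ(2.111) ≈ 0.983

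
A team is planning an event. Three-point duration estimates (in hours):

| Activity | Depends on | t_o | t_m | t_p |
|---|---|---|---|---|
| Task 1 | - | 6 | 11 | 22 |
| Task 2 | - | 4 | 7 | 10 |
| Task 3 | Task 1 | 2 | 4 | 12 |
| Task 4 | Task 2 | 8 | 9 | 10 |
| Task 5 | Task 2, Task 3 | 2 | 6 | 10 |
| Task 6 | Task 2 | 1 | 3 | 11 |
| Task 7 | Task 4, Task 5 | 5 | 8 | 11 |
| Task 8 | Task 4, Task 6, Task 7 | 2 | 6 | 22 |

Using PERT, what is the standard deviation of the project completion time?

4.88 hours

te_Task 1 = (6 + 4·11 + 22)/6 = 72/6 = 12; σ²_Task 1 = ((22−6)/6)² = 7.111
te_Task 2 = (4 + 4·7 + 10)/6 = 42/6 = 7; σ²_Task 2 = ((10−4)/6)² = 1.000
te_Task 3 = (2 + 4·4 + 12)/6 = 30/6 = 5; σ²_Task 3 = ((12−2)/6)² = 2.778
te_Task 4 = (8 + 4·9 + 10)/6 = 54/6 = 9; σ²_Task 4 = ((10−8)/6)² = 0.111
te_Task 5 = (2 + 4·6 + 10)/6 = 36/6 = 6; σ²_Task 5 = ((10−2)/6)² = 1.778
te_Task 6 = (1 + 4·3 + 11)/6 = 24/6 = 4; σ²_Task 6 = ((11−1)/6)² = 2.778
te_Task 7 = (5 + 4·8 + 11)/6 = 48/6 = 8; σ²_Task 7 = ((11−5)/6)² = 1.000
te_Task 8 = (2 + 4·6 + 22)/6 = 48/6 = 8; σ²_Task 8 = ((22−2)/6)² = 11.111

Forward pass:
ES_Task 1 = 0; EF_Task 1 = 12
ES_Task 2 = 0; EF_Task 2 = 7
ES_Task 3 = 12; EF_Task 3 = 12+5 = 17
ES_Task 4 = 7; EF_Task 4 = 7+9 = 16
ES_Task 5 = max(EF_Task 2=7, EF_Task 3=17) = 17; EF_Task 5 = 17+6 = 23
ES_Task 6 = 7; EF_Task 6 = 7+4 = 11
ES_Task 7 = max(EF_Task 4=16, EF_Task 5=23) = 23; EF_Task 7 = 23+8 = 31
ES_Task 8 = max(EF_Task 4=16, EF_Task 6=11, EF_Task 7=31) = 31; EF_Task 8 = 31+8 = 39
Expected project duration μ = 39 hours. Critical path: Task 1 → Task 3 → Task 5 → Task 7 → Task 8.

Variance along critical path = 7.111 + 2.778 + 1.778 + 1.000 + 11.111 = 23.778
σ = √23.778 = 4.876 hours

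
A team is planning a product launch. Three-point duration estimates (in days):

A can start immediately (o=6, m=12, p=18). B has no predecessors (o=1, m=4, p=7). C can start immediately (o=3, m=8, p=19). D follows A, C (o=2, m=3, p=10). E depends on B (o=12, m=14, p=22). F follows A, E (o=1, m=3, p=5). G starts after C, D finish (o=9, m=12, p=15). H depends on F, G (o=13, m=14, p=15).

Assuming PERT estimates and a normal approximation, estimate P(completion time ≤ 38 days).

0.064

te_A = (6 + 4·12 + 18)/6 = 72/6 = 12; σ²_A = ((18−6)/6)² = 4.000
te_B = (1 + 4·4 + 7)/6 = 24/6 = 4; σ²_B = ((7−1)/6)² = 1.000
te_C = (3 + 4·8 + 19)/6 = 54/6 = 9; σ²_C = ((19−3)/6)² = 7.111
te_D = (2 + 4·3 + 10)/6 = 24/6 = 4; σ²_D = ((10−2)/6)² = 1.778
te_E = (12 + 4·14 + 22)/6 = 90/6 = 15; σ²_E = ((22−12)/6)² = 2.778
te_F = (1 + 4·3 + 5)/6 = 18/6 = 3; σ²_F = ((5−1)/6)² = 0.444
te_G = (9 + 4·12 + 15)/6 = 72/6 = 12; σ²_G = ((15−9)/6)² = 1.000
te_H = (13 + 4·14 + 15)/6 = 84/6 = 14; σ²_H = ((15−13)/6)² = 0.111

Forward pass:
ES_A = 0; EF_A = 12
ES_B = 0; EF_B = 4
ES_C = 0; EF_C = 9
ES_D = max(EF_A=12, EF_C=9) = 12; EF_D = 12+4 = 16
ES_E = 4; EF_E = 4+15 = 19
ES_F = max(EF_A=12, EF_E=19) = 19; EF_F = 19+3 = 22
ES_G = max(EF_C=9, EF_D=16) = 16; EF_G = 16+12 = 28
ES_H = max(EF_F=22, EF_G=28) = 28; EF_H = 28+14 = 42
Expected project duration μ = 42 days. Critical path: A → D → G → H.

Variance along critical path = 4.000 + 1.778 + 1.000 + 0.111 = 6.889; σ = √6.889 = 2.625 days.
Z = (38 − 42) / 2.625 = -1.524
P(T ≤ 38) = Φ(-1.524) ≈ 0.064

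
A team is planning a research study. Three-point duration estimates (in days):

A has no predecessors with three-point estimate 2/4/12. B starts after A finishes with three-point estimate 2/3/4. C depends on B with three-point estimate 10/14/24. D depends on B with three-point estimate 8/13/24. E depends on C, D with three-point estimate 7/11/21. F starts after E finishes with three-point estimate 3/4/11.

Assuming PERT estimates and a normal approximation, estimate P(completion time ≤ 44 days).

0.845

te_A = (2 + 4·4 + 12)/6 = 30/6 = 5; σ²_A = ((12−2)/6)² = 2.778
te_B = (2 + 4·3 + 4)/6 = 18/6 = 3; σ²_B = ((4−2)/6)² = 0.111
te_C = (10 + 4·14 + 24)/6 = 90/6 = 15; σ²_C = ((24−10)/6)² = 5.444
te_D = (8 + 4·13 + 24)/6 = 84/6 = 14; σ²_D = ((24−8)/6)² = 7.111
te_E = (7 + 4·11 + 21)/6 = 72/6 = 12; σ²_E = ((21−7)/6)² = 5.444
te_F = (3 + 4·4 + 11)/6 = 30/6 = 5; σ²_F = ((11−3)/6)² = 1.778

Forward pass:
ES_A = 0; EF_A = 5
ES_B = 5; EF_B = 5+3 = 8
ES_C = 8; EF_C = 8+15 = 23
ES_D = 8; EF_D = 8+14 = 22
ES_E = max(EF_C=23, EF_D=22) = 23; EF_E = 23+12 = 35
ES_F = 35; EF_F = 35+5 = 40
Expected project duration μ = 40 days. Critical path: A → B → C → E → F.

Variance along critical path = 2.778 + 0.111 + 5.444 + 5.444 + 1.778 = 15.556; σ = √15.556 = 3.944 days.
Z = (44 − 40) / 3.944 = 1.014
P(T ≤ 44) = Φ(1.014) ≈ 0.845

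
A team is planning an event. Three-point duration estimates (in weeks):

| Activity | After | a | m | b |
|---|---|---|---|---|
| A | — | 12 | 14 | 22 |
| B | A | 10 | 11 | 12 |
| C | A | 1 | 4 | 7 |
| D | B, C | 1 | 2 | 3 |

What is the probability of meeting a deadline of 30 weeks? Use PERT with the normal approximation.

te_A = (12 + 4·14 + 22)/6 = 90/6 = 15; σ²_A = ((22−12)/6)² = 2.778
te_B = (10 + 4·11 + 12)/6 = 66/6 = 11; σ²_B = ((12−10)/6)² = 0.111
te_C = (1 + 4·4 + 7)/6 = 24/6 = 4; σ²_C = ((7−1)/6)² = 1.000
te_D = (1 + 4·2 + 3)/6 = 12/6 = 2; σ²_D = ((3−1)/6)² = 0.111

Forward pass:
ES_A = 0; EF_A = 15
ES_B = 15; EF_B = 15+11 = 26
ES_C = 15; EF_C = 15+4 = 19
ES_D = max(EF_B=26, EF_C=19) = 26; EF_D = 26+2 = 28
Expected project duration μ = 28 weeks. Critical path: A → B → D.

Variance along critical path = 2.778 + 0.111 + 0.111 = 3.000; σ = √3.000 = 1.732 weeks.
Z = (30 − 28) / 1.732 = 1.155
P(T ≤ 30) = Φ(1.155) ≈ 0.876

0.876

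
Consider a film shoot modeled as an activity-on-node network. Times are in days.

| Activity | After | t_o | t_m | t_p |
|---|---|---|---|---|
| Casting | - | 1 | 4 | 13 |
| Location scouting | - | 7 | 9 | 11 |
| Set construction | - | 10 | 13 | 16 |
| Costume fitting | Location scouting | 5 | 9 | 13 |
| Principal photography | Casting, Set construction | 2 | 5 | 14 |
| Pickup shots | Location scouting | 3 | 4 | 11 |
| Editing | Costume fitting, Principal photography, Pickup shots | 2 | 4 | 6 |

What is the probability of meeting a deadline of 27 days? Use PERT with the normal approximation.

0.957

te_Casting = (1 + 4·4 + 13)/6 = 30/6 = 5; σ²_Casting = ((13−1)/6)² = 4.000
te_Location scouting = (7 + 4·9 + 11)/6 = 54/6 = 9; σ²_Location scouting = ((11−7)/6)² = 0.444
te_Set construction = (10 + 4·13 + 16)/6 = 78/6 = 13; σ²_Set construction = ((16−10)/6)² = 1.000
te_Costume fitting = (5 + 4·9 + 13)/6 = 54/6 = 9; σ²_Costume fitting = ((13−5)/6)² = 1.778
te_Principal photography = (2 + 4·5 + 14)/6 = 36/6 = 6; σ²_Principal photography = ((14−2)/6)² = 4.000
te_Pickup shots = (3 + 4·4 + 11)/6 = 30/6 = 5; σ²_Pickup shots = ((11−3)/6)² = 1.778
te_Editing = (2 + 4·4 + 6)/6 = 24/6 = 4; σ²_Editing = ((6−2)/6)² = 0.444

Forward pass:
ES_Casting = 0; EF_Casting = 5
ES_Location scouting = 0; EF_Location scouting = 9
ES_Set construction = 0; EF_Set construction = 13
ES_Costume fitting = 9; EF_Costume fitting = 9+9 = 18
ES_Principal photography = max(EF_Casting=5, EF_Set construction=13) = 13; EF_Principal photography = 13+6 = 19
ES_Pickup shots = 9; EF_Pickup shots = 9+5 = 14
ES_Editing = max(EF_Costume fitting=18, EF_Principal photography=19, EF_Pickup shots=14) = 19; EF_Editing = 19+4 = 23
Expected project duration μ = 23 days. Critical path: Set construction → Principal photography → Editing.

Variance along critical path = 1.000 + 4.000 + 0.444 = 5.444; σ = √5.444 = 2.333 days.
Z = (27 − 23) / 2.333 = 1.714
P(T ≤ 27) = Φ(1.714) ≈ 0.957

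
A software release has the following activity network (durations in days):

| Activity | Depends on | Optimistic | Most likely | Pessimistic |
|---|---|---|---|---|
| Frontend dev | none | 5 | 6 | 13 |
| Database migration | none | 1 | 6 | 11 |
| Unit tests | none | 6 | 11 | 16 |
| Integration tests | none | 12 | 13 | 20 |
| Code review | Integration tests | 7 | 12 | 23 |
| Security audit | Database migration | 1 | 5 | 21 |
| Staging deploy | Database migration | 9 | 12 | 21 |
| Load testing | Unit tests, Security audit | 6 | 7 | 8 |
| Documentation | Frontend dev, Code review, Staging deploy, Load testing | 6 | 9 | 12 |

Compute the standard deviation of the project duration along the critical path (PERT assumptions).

3.14 days

te_Frontend dev = (5 + 4·6 + 13)/6 = 42/6 = 7; σ²_Frontend dev = ((13−5)/6)² = 1.778
te_Database migration = (1 + 4·6 + 11)/6 = 36/6 = 6; σ²_Database migration = ((11−1)/6)² = 2.778
te_Unit tests = (6 + 4·11 + 16)/6 = 66/6 = 11; σ²_Unit tests = ((16−6)/6)² = 2.778
te_Integration tests = (12 + 4·13 + 20)/6 = 84/6 = 14; σ²_Integration tests = ((20−12)/6)² = 1.778
te_Code review = (7 + 4·12 + 23)/6 = 78/6 = 13; σ²_Code review = ((23−7)/6)² = 7.111
te_Security audit = (1 + 4·5 + 21)/6 = 42/6 = 7; σ²_Security audit = ((21−1)/6)² = 11.111
te_Staging deploy = (9 + 4·12 + 21)/6 = 78/6 = 13; σ²_Staging deploy = ((21−9)/6)² = 4.000
te_Load testing = (6 + 4·7 + 8)/6 = 42/6 = 7; σ²_Load testing = ((8−6)/6)² = 0.111
te_Documentation = (6 + 4·9 + 12)/6 = 54/6 = 9; σ²_Documentation = ((12−6)/6)² = 1.000

Forward pass:
ES_Frontend dev = 0; EF_Frontend dev = 7
ES_Database migration = 0; EF_Database migration = 6
ES_Unit tests = 0; EF_Unit tests = 11
ES_Integration tests = 0; EF_Integration tests = 14
ES_Code review = 14; EF_Code review = 14+13 = 27
ES_Security audit = 6; EF_Security audit = 6+7 = 13
ES_Staging deploy = 6; EF_Staging deploy = 6+13 = 19
ES_Load testing = max(EF_Unit tests=11, EF_Security audit=13) = 13; EF_Load testing = 13+7 = 20
ES_Documentation = max(EF_Frontend dev=7, EF_Code review=27, EF_Staging deploy=19, EF_Load testing=20) = 27; EF_Documentation = 27+9 = 36
Expected project duration μ = 36 days. Critical path: Integration tests → Code review → Documentation.

Variance along critical path = 1.778 + 7.111 + 1.000 = 9.889
σ = √9.889 = 3.145 days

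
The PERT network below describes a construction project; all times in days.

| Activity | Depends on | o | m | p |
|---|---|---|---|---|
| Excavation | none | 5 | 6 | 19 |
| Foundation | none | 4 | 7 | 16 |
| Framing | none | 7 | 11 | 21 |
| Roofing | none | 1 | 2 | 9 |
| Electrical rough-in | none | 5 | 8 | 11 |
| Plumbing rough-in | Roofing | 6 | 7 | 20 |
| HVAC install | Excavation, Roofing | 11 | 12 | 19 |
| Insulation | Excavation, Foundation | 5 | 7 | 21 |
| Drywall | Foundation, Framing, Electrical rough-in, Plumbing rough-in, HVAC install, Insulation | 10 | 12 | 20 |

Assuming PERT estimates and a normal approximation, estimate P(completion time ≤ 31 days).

te_Excavation = (5 + 4·6 + 19)/6 = 48/6 = 8; σ²_Excavation = ((19−5)/6)² = 5.444
te_Foundation = (4 + 4·7 + 16)/6 = 48/6 = 8; σ²_Foundation = ((16−4)/6)² = 4.000
te_Framing = (7 + 4·11 + 21)/6 = 72/6 = 12; σ²_Framing = ((21−7)/6)² = 5.444
te_Roofing = (1 + 4·2 + 9)/6 = 18/6 = 3; σ²_Roofing = ((9−1)/6)² = 1.778
te_Electrical rough-in = (5 + 4·8 + 11)/6 = 48/6 = 8; σ²_Electrical rough-in = ((11−5)/6)² = 1.000
te_Plumbing rough-in = (6 + 4·7 + 20)/6 = 54/6 = 9; σ²_Plumbing rough-in = ((20−6)/6)² = 5.444
te_HVAC install = (11 + 4·12 + 19)/6 = 78/6 = 13; σ²_HVAC install = ((19−11)/6)² = 1.778
te_Insulation = (5 + 4·7 + 21)/6 = 54/6 = 9; σ²_Insulation = ((21−5)/6)² = 7.111
te_Drywall = (10 + 4·12 + 20)/6 = 78/6 = 13; σ²_Drywall = ((20−10)/6)² = 2.778

Forward pass:
ES_Excavation = 0; EF_Excavation = 8
ES_Foundation = 0; EF_Foundation = 8
ES_Framing = 0; EF_Framing = 12
ES_Roofing = 0; EF_Roofing = 3
ES_Electrical rough-in = 0; EF_Electrical rough-in = 8
ES_Plumbing rough-in = 3; EF_Plumbing rough-in = 3+9 = 12
ES_HVAC install = max(EF_Excavation=8, EF_Roofing=3) = 8; EF_HVAC install = 8+13 = 21
ES_Insulation = max(EF_Excavation=8, EF_Foundation=8) = 8; EF_Insulation = 8+9 = 17
ES_Drywall = max(EF_Foundation=8, EF_Framing=12, EF_Electrical rough-in=8, EF_Plumbing rough-in=12, EF_HVAC install=21, EF_Insulation=17) = 21; EF_Drywall = 21+13 = 34
Expected project duration μ = 34 days. Critical path: Excavation → HVAC install → Drywall.

Variance along critical path = 5.444 + 1.778 + 2.778 = 10.000; σ = √10.000 = 3.162 days.
Z = (31 − 34) / 3.162 = -0.949
P(T ≤ 31) = Φ(-0.949) ≈ 0.171

0.171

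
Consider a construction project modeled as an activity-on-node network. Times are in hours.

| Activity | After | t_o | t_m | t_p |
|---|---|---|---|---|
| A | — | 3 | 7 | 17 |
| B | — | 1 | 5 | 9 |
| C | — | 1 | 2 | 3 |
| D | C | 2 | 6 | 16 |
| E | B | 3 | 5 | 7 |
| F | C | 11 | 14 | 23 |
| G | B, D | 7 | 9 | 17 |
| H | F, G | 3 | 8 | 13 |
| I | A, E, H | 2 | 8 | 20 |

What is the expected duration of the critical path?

36 hours

te_A = (3 + 4·7 + 17)/6 = 48/6 = 8
te_B = (1 + 4·5 + 9)/6 = 30/6 = 5
te_C = (1 + 4·2 + 3)/6 = 12/6 = 2
te_D = (2 + 4·6 + 16)/6 = 42/6 = 7
te_E = (3 + 4·5 + 7)/6 = 30/6 = 5
te_F = (11 + 4·14 + 23)/6 = 90/6 = 15
te_G = (7 + 4·9 + 17)/6 = 60/6 = 10
te_H = (3 + 4·8 + 13)/6 = 48/6 = 8
te_I = (2 + 4·8 + 20)/6 = 54/6 = 9

Forward pass:
ES_A = 0; EF_A = 8
ES_B = 0; EF_B = 5
ES_C = 0; EF_C = 2
ES_D = 2; EF_D = 2+7 = 9
ES_E = 5; EF_E = 5+5 = 10
ES_F = 2; EF_F = 2+15 = 17
ES_G = max(EF_B=5, EF_D=9) = 9; EF_G = 9+10 = 19
ES_H = max(EF_F=17, EF_G=19) = 19; EF_H = 19+8 = 27
ES_I = max(EF_A=8, EF_E=10, EF_H=27) = 27; EF_I = 27+9 = 36
Expected project duration μ = 36 hours. Critical path: C → D → G → H → I.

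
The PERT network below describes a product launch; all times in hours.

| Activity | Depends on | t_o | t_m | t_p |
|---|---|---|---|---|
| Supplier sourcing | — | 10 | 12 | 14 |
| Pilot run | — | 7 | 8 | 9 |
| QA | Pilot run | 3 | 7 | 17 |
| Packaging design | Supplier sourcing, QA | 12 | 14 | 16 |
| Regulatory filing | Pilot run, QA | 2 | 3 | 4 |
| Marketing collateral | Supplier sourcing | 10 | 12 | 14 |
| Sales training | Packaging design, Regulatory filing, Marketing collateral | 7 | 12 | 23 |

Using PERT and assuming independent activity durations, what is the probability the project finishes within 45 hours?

te_Supplier sourcing = (10 + 4·12 + 14)/6 = 72/6 = 12; σ²_Supplier sourcing = ((14−10)/6)² = 0.444
te_Pilot run = (7 + 4·8 + 9)/6 = 48/6 = 8; σ²_Pilot run = ((9−7)/6)² = 0.111
te_QA = (3 + 4·7 + 17)/6 = 48/6 = 8; σ²_QA = ((17−3)/6)² = 5.444
te_Packaging design = (12 + 4·14 + 16)/6 = 84/6 = 14; σ²_Packaging design = ((16−12)/6)² = 0.444
te_Regulatory filing = (2 + 4·3 + 4)/6 = 18/6 = 3; σ²_Regulatory filing = ((4−2)/6)² = 0.111
te_Marketing collateral = (10 + 4·12 + 14)/6 = 72/6 = 12; σ²_Marketing collateral = ((14−10)/6)² = 0.444
te_Sales training = (7 + 4·12 + 23)/6 = 78/6 = 13; σ²_Sales training = ((23−7)/6)² = 7.111

Forward pass:
ES_Supplier sourcing = 0; EF_Supplier sourcing = 12
ES_Pilot run = 0; EF_Pilot run = 8
ES_QA = 8; EF_QA = 8+8 = 16
ES_Packaging design = max(EF_Supplier sourcing=12, EF_QA=16) = 16; EF_Packaging design = 16+14 = 30
ES_Regulatory filing = max(EF_Pilot run=8, EF_QA=16) = 16; EF_Regulatory filing = 16+3 = 19
ES_Marketing collateral = 12; EF_Marketing collateral = 12+12 = 24
ES_Sales training = max(EF_Packaging design=30, EF_Regulatory filing=19, EF_Marketing collateral=24) = 30; EF_Sales training = 30+13 = 43
Expected project duration μ = 43 hours. Critical path: Pilot run → QA → Packaging design → Sales training.

Variance along critical path = 0.111 + 5.444 + 0.444 + 7.111 = 13.111; σ = √13.111 = 3.621 hours.
Z = (45 − 43) / 3.621 = 0.552
P(T ≤ 45) = Φ(0.552) ≈ 0.710

0.710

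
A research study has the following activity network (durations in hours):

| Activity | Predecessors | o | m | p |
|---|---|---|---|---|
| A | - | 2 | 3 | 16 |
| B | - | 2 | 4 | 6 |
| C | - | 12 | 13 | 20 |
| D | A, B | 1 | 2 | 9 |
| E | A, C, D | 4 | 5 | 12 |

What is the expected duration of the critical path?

te_A = (2 + 4·3 + 16)/6 = 30/6 = 5
te_B = (2 + 4·4 + 6)/6 = 24/6 = 4
te_C = (12 + 4·13 + 20)/6 = 84/6 = 14
te_D = (1 + 4·2 + 9)/6 = 18/6 = 3
te_E = (4 + 4·5 + 12)/6 = 36/6 = 6

Forward pass:
ES_A = 0; EF_A = 5
ES_B = 0; EF_B = 4
ES_C = 0; EF_C = 14
ES_D = max(EF_A=5, EF_B=4) = 5; EF_D = 5+3 = 8
ES_E = max(EF_A=5, EF_C=14, EF_D=8) = 14; EF_E = 14+6 = 20
Expected project duration μ = 20 hours. Critical path: C → E.

20 hours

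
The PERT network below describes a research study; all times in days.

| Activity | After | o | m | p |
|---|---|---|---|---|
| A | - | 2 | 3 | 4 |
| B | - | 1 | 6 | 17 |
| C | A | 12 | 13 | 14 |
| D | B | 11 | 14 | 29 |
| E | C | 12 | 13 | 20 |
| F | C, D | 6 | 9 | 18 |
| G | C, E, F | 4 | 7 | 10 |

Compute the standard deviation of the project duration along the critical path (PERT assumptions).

te_A = (2 + 4·3 + 4)/6 = 18/6 = 3; σ²_A = ((4−2)/6)² = 0.111
te_B = (1 + 4·6 + 17)/6 = 42/6 = 7; σ²_B = ((17−1)/6)² = 7.111
te_C = (12 + 4·13 + 14)/6 = 78/6 = 13; σ²_C = ((14−12)/6)² = 0.111
te_D = (11 + 4·14 + 29)/6 = 96/6 = 16; σ²_D = ((29−11)/6)² = 9.000
te_E = (12 + 4·13 + 20)/6 = 84/6 = 14; σ²_E = ((20−12)/6)² = 1.778
te_F = (6 + 4·9 + 18)/6 = 60/6 = 10; σ²_F = ((18−6)/6)² = 4.000
te_G = (4 + 4·7 + 10)/6 = 42/6 = 7; σ²_G = ((10−4)/6)² = 1.000

Forward pass:
ES_A = 0; EF_A = 3
ES_B = 0; EF_B = 7
ES_C = 3; EF_C = 3+13 = 16
ES_D = 7; EF_D = 7+16 = 23
ES_E = 16; EF_E = 16+14 = 30
ES_F = max(EF_C=16, EF_D=23) = 23; EF_F = 23+10 = 33
ES_G = max(EF_C=16, EF_E=30, EF_F=33) = 33; EF_G = 33+7 = 40
Expected project duration μ = 40 days. Critical path: B → D → F → G.

Variance along critical path = 7.111 + 9.000 + 4.000 + 1.000 = 21.111
σ = √21.111 = 4.595 days

4.59 days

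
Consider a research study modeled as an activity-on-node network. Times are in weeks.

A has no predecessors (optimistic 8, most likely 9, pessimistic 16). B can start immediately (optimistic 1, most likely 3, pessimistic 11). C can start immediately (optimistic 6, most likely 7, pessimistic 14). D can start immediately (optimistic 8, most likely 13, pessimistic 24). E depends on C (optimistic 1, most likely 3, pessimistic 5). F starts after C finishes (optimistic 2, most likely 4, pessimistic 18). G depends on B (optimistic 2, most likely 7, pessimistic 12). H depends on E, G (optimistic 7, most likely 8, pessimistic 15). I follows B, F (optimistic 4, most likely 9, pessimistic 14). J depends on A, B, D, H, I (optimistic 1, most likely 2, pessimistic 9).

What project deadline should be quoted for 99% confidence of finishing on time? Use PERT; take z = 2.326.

te_A = (8 + 4·9 + 16)/6 = 60/6 = 10; σ²_A = ((16−8)/6)² = 1.778
te_B = (1 + 4·3 + 11)/6 = 24/6 = 4; σ²_B = ((11−1)/6)² = 2.778
te_C = (6 + 4·7 + 14)/6 = 48/6 = 8; σ²_C = ((14−6)/6)² = 1.778
te_D = (8 + 4·13 + 24)/6 = 84/6 = 14; σ²_D = ((24−8)/6)² = 7.111
te_E = (1 + 4·3 + 5)/6 = 18/6 = 3; σ²_E = ((5−1)/6)² = 0.444
te_F = (2 + 4·4 + 18)/6 = 36/6 = 6; σ²_F = ((18−2)/6)² = 7.111
te_G = (2 + 4·7 + 12)/6 = 42/6 = 7; σ²_G = ((12−2)/6)² = 2.778
te_H = (7 + 4·8 + 15)/6 = 54/6 = 9; σ²_H = ((15−7)/6)² = 1.778
te_I = (4 + 4·9 + 14)/6 = 54/6 = 9; σ²_I = ((14−4)/6)² = 2.778
te_J = (1 + 4·2 + 9)/6 = 18/6 = 3; σ²_J = ((9−1)/6)² = 1.778

Forward pass:
ES_A = 0; EF_A = 10
ES_B = 0; EF_B = 4
ES_C = 0; EF_C = 8
ES_D = 0; EF_D = 14
ES_E = 8; EF_E = 8+3 = 11
ES_F = 8; EF_F = 8+6 = 14
ES_G = 4; EF_G = 4+7 = 11
ES_H = max(EF_E=11, EF_G=11) = 11; EF_H = 11+9 = 20
ES_I = max(EF_B=4, EF_F=14) = 14; EF_I = 14+9 = 23
ES_J = max(EF_A=10, EF_B=4, EF_D=14, EF_H=20, EF_I=23) = 23; EF_J = 23+3 = 26
Expected project duration μ = 26 weeks. Critical path: C → F → I → J.

Variance along critical path = 1.778 + 7.111 + 2.778 + 1.778 = 13.444; σ = 3.667 weeks.
D = μ + z·σ = 26 + 2.326·3.667 = 34.5 weeks

34.5 weeks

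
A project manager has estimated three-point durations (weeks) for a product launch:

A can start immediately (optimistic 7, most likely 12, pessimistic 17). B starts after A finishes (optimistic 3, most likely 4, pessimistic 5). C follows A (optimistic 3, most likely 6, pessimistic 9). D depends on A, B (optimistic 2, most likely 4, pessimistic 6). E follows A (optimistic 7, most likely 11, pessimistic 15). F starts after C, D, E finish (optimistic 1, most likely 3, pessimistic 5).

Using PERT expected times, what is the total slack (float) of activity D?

te_A = (7 + 4·12 + 17)/6 = 72/6 = 12
te_B = (3 + 4·4 + 5)/6 = 24/6 = 4
te_C = (3 + 4·6 + 9)/6 = 36/6 = 6
te_D = (2 + 4·4 + 6)/6 = 24/6 = 4
te_E = (7 + 4·11 + 15)/6 = 66/6 = 11
te_F = (1 + 4·3 + 5)/6 = 18/6 = 3

Forward pass:
ES_A = 0; EF_A = 12
ES_B = 12; EF_B = 12+4 = 16
ES_C = 12; EF_C = 12+6 = 18
ES_D = max(EF_A=12, EF_B=16) = 16; EF_D = 16+4 = 20
ES_E = 12; EF_E = 12+11 = 23
ES_F = max(EF_C=18, EF_D=20, EF_E=23) = 23; EF_F = 23+3 = 26
Expected project duration μ = 26 weeks. Critical path: A → E → F.

Backward pass:
LF_F = 26; LS_F = 26−3 = 23
LF_E = LS_F = 23; LS_E = 23−11 = 12
LF_D = LS_F = 23; LS_D = 23−4 = 19
LF_C = LS_F = 23; LS_C = 23−6 = 17
LF_B = LS_D = 19; LS_B = 19−4 = 15
LF_A = min(LS_B=15, LS_C=17, LS_D=19, LS_E=12) = 12; LS_A = 12−12 = 0
Slack_D = LS_D − ES_D = 19 − 16 = 3

3 weeks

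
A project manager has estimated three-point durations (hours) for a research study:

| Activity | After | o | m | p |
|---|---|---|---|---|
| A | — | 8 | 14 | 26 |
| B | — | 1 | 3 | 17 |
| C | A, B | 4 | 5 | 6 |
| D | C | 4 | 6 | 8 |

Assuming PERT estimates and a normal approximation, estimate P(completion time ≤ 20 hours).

0.026

te_A = (8 + 4·14 + 26)/6 = 90/6 = 15; σ²_A = ((26−8)/6)² = 9.000
te_B = (1 + 4·3 + 17)/6 = 30/6 = 5; σ²_B = ((17−1)/6)² = 7.111
te_C = (4 + 4·5 + 6)/6 = 30/6 = 5; σ²_C = ((6−4)/6)² = 0.111
te_D = (4 + 4·6 + 8)/6 = 36/6 = 6; σ²_D = ((8−4)/6)² = 0.444

Forward pass:
ES_A = 0; EF_A = 15
ES_B = 0; EF_B = 5
ES_C = max(EF_A=15, EF_B=5) = 15; EF_C = 15+5 = 20
ES_D = 20; EF_D = 20+6 = 26
Expected project duration μ = 26 hours. Critical path: A → C → D.

Variance along critical path = 9.000 + 0.111 + 0.444 = 9.556; σ = √9.556 = 3.091 hours.
Z = (20 − 26) / 3.091 = -1.941
P(T ≤ 20) = Φ(-1.941) ≈ 0.026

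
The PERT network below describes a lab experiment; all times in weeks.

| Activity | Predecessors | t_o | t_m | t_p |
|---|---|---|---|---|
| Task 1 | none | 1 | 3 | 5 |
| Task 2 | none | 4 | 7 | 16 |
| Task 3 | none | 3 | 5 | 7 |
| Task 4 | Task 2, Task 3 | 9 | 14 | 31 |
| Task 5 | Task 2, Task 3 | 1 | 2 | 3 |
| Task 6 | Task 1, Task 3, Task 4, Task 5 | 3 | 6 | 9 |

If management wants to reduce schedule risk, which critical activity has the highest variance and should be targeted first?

Task 4

te_Task 1 = (1 + 4·3 + 5)/6 = 18/6 = 3; σ²_Task 1 = ((5−1)/6)² = 0.444
te_Task 2 = (4 + 4·7 + 16)/6 = 48/6 = 8; σ²_Task 2 = ((16−4)/6)² = 4.000
te_Task 3 = (3 + 4·5 + 7)/6 = 30/6 = 5; σ²_Task 3 = ((7−3)/6)² = 0.444
te_Task 4 = (9 + 4·14 + 31)/6 = 96/6 = 16; σ²_Task 4 = ((31−9)/6)² = 13.444
te_Task 5 = (1 + 4·2 + 3)/6 = 12/6 = 2; σ²_Task 5 = ((3−1)/6)² = 0.111
te_Task 6 = (3 + 4·6 + 9)/6 = 36/6 = 6; σ²_Task 6 = ((9−3)/6)² = 1.000

Forward pass:
ES_Task 1 = 0; EF_Task 1 = 3
ES_Task 2 = 0; EF_Task 2 = 8
ES_Task 3 = 0; EF_Task 3 = 5
ES_Task 4 = max(EF_Task 2=8, EF_Task 3=5) = 8; EF_Task 4 = 8+16 = 24
ES_Task 5 = max(EF_Task 2=8, EF_Task 3=5) = 8; EF_Task 5 = 8+2 = 10
ES_Task 6 = max(EF_Task 1=3, EF_Task 3=5, EF_Task 4=24, EF_Task 5=10) = 24; EF_Task 6 = 24+6 = 30
Expected project duration μ = 30 weeks. Critical path: Task 2 → Task 4 → Task 6.

Variances on critical path: σ²_Task 2=4.000, σ²_Task 4=13.444, σ²_Task 6=1.000.
Largest is σ²_Task 4 = 13.444.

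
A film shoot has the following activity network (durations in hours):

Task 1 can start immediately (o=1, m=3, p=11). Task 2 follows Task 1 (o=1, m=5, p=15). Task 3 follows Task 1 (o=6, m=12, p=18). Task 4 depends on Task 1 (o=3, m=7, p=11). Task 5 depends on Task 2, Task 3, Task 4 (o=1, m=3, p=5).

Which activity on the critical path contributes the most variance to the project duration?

Task 3

te_Task 1 = (1 + 4·3 + 11)/6 = 24/6 = 4; σ²_Task 1 = ((11−1)/6)² = 2.778
te_Task 2 = (1 + 4·5 + 15)/6 = 36/6 = 6; σ²_Task 2 = ((15−1)/6)² = 5.444
te_Task 3 = (6 + 4·12 + 18)/6 = 72/6 = 12; σ²_Task 3 = ((18−6)/6)² = 4.000
te_Task 4 = (3 + 4·7 + 11)/6 = 42/6 = 7; σ²_Task 4 = ((11−3)/6)² = 1.778
te_Task 5 = (1 + 4·3 + 5)/6 = 18/6 = 3; σ²_Task 5 = ((5−1)/6)² = 0.444

Forward pass:
ES_Task 1 = 0; EF_Task 1 = 4
ES_Task 2 = 4; EF_Task 2 = 4+6 = 10
ES_Task 3 = 4; EF_Task 3 = 4+12 = 16
ES_Task 4 = 4; EF_Task 4 = 4+7 = 11
ES_Task 5 = max(EF_Task 2=10, EF_Task 3=16, EF_Task 4=11) = 16; EF_Task 5 = 16+3 = 19
Expected project duration μ = 19 hours. Critical path: Task 1 → Task 3 → Task 5.

Variances on critical path: σ²_Task 1=2.778, σ²_Task 3=4.000, σ²_Task 5=0.444.
Largest is σ²_Task 3 = 4.000.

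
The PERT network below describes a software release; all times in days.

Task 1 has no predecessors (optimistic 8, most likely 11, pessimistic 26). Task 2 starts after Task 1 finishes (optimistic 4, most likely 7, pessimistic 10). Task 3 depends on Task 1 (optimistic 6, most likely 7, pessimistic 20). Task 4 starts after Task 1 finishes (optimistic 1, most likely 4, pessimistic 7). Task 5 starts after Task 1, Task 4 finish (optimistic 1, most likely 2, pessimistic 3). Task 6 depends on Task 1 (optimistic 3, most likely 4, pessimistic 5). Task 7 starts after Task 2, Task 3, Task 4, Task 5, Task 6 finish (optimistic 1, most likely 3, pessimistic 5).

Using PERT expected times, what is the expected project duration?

te_Task 1 = (8 + 4·11 + 26)/6 = 78/6 = 13
te_Task 2 = (4 + 4·7 + 10)/6 = 42/6 = 7
te_Task 3 = (6 + 4·7 + 20)/6 = 54/6 = 9
te_Task 4 = (1 + 4·4 + 7)/6 = 24/6 = 4
te_Task 5 = (1 + 4·2 + 3)/6 = 12/6 = 2
te_Task 6 = (3 + 4·4 + 5)/6 = 24/6 = 4
te_Task 7 = (1 + 4·3 + 5)/6 = 18/6 = 3

Forward pass:
ES_Task 1 = 0; EF_Task 1 = 13
ES_Task 2 = 13; EF_Task 2 = 13+7 = 20
ES_Task 3 = 13; EF_Task 3 = 13+9 = 22
ES_Task 4 = 13; EF_Task 4 = 13+4 = 17
ES_Task 5 = max(EF_Task 1=13, EF_Task 4=17) = 17; EF_Task 5 = 17+2 = 19
ES_Task 6 = 13; EF_Task 6 = 13+4 = 17
ES_Task 7 = max(EF_Task 2=20, EF_Task 3=22, EF_Task 4=17, EF_Task 5=19, EF_Task 6=17) = 22; EF_Task 7 = 22+3 = 25
Expected project duration μ = 25 days. Critical path: Task 1 → Task 3 → Task 7.

25 days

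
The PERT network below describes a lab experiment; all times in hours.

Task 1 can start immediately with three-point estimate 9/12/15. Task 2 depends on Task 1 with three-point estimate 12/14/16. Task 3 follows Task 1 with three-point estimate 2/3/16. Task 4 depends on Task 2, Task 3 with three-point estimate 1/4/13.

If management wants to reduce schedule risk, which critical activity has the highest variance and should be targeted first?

te_Task 1 = (9 + 4·12 + 15)/6 = 72/6 = 12; σ²_Task 1 = ((15−9)/6)² = 1.000
te_Task 2 = (12 + 4·14 + 16)/6 = 84/6 = 14; σ²_Task 2 = ((16−12)/6)² = 0.444
te_Task 3 = (2 + 4·3 + 16)/6 = 30/6 = 5; σ²_Task 3 = ((16−2)/6)² = 5.444
te_Task 4 = (1 + 4·4 + 13)/6 = 30/6 = 5; σ²_Task 4 = ((13−1)/6)² = 4.000

Forward pass:
ES_Task 1 = 0; EF_Task 1 = 12
ES_Task 2 = 12; EF_Task 2 = 12+14 = 26
ES_Task 3 = 12; EF_Task 3 = 12+5 = 17
ES_Task 4 = max(EF_Task 2=26, EF_Task 3=17) = 26; EF_Task 4 = 26+5 = 31
Expected project duration μ = 31 hours. Critical path: Task 1 → Task 2 → Task 4.

Variances on critical path: σ²_Task 1=1.000, σ²_Task 2=0.444, σ²_Task 4=4.000.
Largest is σ²_Task 4 = 4.000.

Task 4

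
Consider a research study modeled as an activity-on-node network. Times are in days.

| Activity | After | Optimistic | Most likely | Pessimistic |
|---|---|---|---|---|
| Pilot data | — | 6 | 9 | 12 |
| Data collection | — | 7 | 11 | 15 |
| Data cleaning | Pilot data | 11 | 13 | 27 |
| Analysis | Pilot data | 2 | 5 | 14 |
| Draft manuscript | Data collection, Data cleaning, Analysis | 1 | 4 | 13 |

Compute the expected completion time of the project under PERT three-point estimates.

te_Pilot data = (6 + 4·9 + 12)/6 = 54/6 = 9
te_Data collection = (7 + 4·11 + 15)/6 = 66/6 = 11
te_Data cleaning = (11 + 4·13 + 27)/6 = 90/6 = 15
te_Analysis = (2 + 4·5 + 14)/6 = 36/6 = 6
te_Draft manuscript = (1 + 4·4 + 13)/6 = 30/6 = 5

Forward pass:
ES_Pilot data = 0; EF_Pilot data = 9
ES_Data collection = 0; EF_Data collection = 11
ES_Data cleaning = 9; EF_Data cleaning = 9+15 = 24
ES_Analysis = 9; EF_Analysis = 9+6 = 15
ES_Draft manuscript = max(EF_Data collection=11, EF_Data cleaning=24, EF_Analysis=15) = 24; EF_Draft manuscript = 24+5 = 29
Expected project duration μ = 29 days. Critical path: Pilot data → Data cleaning → Draft manuscript.

29 days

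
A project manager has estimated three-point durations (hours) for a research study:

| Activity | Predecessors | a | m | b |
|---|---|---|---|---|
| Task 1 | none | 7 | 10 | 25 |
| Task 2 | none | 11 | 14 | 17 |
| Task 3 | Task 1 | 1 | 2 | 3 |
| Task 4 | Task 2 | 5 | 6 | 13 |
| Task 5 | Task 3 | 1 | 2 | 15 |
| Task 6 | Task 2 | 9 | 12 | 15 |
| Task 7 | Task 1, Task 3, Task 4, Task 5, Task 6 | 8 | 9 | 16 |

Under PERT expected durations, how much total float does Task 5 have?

8 hours

te_Task 1 = (7 + 4·10 + 25)/6 = 72/6 = 12
te_Task 2 = (11 + 4·14 + 17)/6 = 84/6 = 14
te_Task 3 = (1 + 4·2 + 3)/6 = 12/6 = 2
te_Task 4 = (5 + 4·6 + 13)/6 = 42/6 = 7
te_Task 5 = (1 + 4·2 + 15)/6 = 24/6 = 4
te_Task 6 = (9 + 4·12 + 15)/6 = 72/6 = 12
te_Task 7 = (8 + 4·9 + 16)/6 = 60/6 = 10

Forward pass:
ES_Task 1 = 0; EF_Task 1 = 12
ES_Task 2 = 0; EF_Task 2 = 14
ES_Task 3 = 12; EF_Task 3 = 12+2 = 14
ES_Task 4 = 14; EF_Task 4 = 14+7 = 21
ES_Task 5 = 14; EF_Task 5 = 14+4 = 18
ES_Task 6 = 14; EF_Task 6 = 14+12 = 26
ES_Task 7 = max(EF_Task 1=12, EF_Task 3=14, EF_Task 4=21, EF_Task 5=18, EF_Task 6=26) = 26; EF_Task 7 = 26+10 = 36
Expected project duration μ = 36 hours. Critical path: Task 2 → Task 6 → Task 7.

Backward pass:
LF_Task 7 = 36; LS_Task 7 = 36−10 = 26
LF_Task 6 = LS_Task 7 = 26; LS_Task 6 = 26−12 = 14
LF_Task 5 = LS_Task 7 = 26; LS_Task 5 = 26−4 = 22
LF_Task 4 = LS_Task 7 = 26; LS_Task 4 = 26−7 = 19
LF_Task 3 = min(LS_Task 5=22, LS_Task 7=26) = 22; LS_Task 3 = 22−2 = 20
LF_Task 2 = min(LS_Task 4=19, LS_Task 6=14) = 14; LS_Task 2 = 14−14 = 0
LF_Task 1 = min(LS_Task 3=20, LS_Task 7=26) = 20; LS_Task 1 = 20−12 = 8
Slack_Task 5 = LS_Task 5 − ES_Task 5 = 22 − 14 = 8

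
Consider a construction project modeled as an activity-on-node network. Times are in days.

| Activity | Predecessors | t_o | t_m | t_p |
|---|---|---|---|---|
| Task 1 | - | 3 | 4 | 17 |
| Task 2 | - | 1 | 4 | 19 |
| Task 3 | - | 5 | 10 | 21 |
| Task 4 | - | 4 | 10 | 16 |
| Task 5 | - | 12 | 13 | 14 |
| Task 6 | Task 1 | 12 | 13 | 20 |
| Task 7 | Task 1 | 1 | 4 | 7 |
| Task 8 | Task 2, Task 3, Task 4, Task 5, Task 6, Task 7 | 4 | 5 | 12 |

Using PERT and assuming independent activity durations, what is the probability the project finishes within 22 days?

te_Task 1 = (3 + 4·4 + 17)/6 = 36/6 = 6; σ²_Task 1 = ((17−3)/6)² = 5.444
te_Task 2 = (1 + 4·4 + 19)/6 = 36/6 = 6; σ²_Task 2 = ((19−1)/6)² = 9.000
te_Task 3 = (5 + 4·10 + 21)/6 = 66/6 = 11; σ²_Task 3 = ((21−5)/6)² = 7.111
te_Task 4 = (4 + 4·10 + 16)/6 = 60/6 = 10; σ²_Task 4 = ((16−4)/6)² = 4.000
te_Task 5 = (12 + 4·13 + 14)/6 = 78/6 = 13; σ²_Task 5 = ((14−12)/6)² = 0.111
te_Task 6 = (12 + 4·13 + 20)/6 = 84/6 = 14; σ²_Task 6 = ((20−12)/6)² = 1.778
te_Task 7 = (1 + 4·4 + 7)/6 = 24/6 = 4; σ²_Task 7 = ((7−1)/6)² = 1.000
te_Task 8 = (4 + 4·5 + 12)/6 = 36/6 = 6; σ²_Task 8 = ((12−4)/6)² = 1.778

Forward pass:
ES_Task 1 = 0; EF_Task 1 = 6
ES_Task 2 = 0; EF_Task 2 = 6
ES_Task 3 = 0; EF_Task 3 = 11
ES_Task 4 = 0; EF_Task 4 = 10
ES_Task 5 = 0; EF_Task 5 = 13
ES_Task 6 = 6; EF_Task 6 = 6+14 = 20
ES_Task 7 = 6; EF_Task 7 = 6+4 = 10
ES_Task 8 = max(EF_Task 2=6, EF_Task 3=11, EF_Task 4=10, EF_Task 5=13, EF_Task 6=20, EF_Task 7=10) = 20; EF_Task 8 = 20+6 = 26
Expected project duration μ = 26 days. Critical path: Task 1 → Task 6 → Task 8.

Variance along critical path = 5.444 + 1.778 + 1.778 = 9.000; σ = √9.000 = 3.000 days.
Z = (22 − 26) / 3.000 = -1.333
P(T ≤ 22) = Φ(-1.333) ≈ 0.091

0.091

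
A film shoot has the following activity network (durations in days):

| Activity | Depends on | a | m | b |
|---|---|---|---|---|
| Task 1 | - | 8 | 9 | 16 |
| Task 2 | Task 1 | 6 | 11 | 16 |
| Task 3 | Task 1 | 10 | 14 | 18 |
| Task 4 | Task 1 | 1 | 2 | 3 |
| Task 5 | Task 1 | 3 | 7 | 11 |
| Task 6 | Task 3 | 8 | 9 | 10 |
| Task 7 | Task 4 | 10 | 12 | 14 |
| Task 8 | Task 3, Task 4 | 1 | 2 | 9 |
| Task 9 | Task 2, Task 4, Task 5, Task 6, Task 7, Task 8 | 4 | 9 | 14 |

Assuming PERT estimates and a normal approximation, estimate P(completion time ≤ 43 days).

te_Task 1 = (8 + 4·9 + 16)/6 = 60/6 = 10; σ²_Task 1 = ((16−8)/6)² = 1.778
te_Task 2 = (6 + 4·11 + 16)/6 = 66/6 = 11; σ²_Task 2 = ((16−6)/6)² = 2.778
te_Task 3 = (10 + 4·14 + 18)/6 = 84/6 = 14; σ²_Task 3 = ((18−10)/6)² = 1.778
te_Task 4 = (1 + 4·2 + 3)/6 = 12/6 = 2; σ²_Task 4 = ((3−1)/6)² = 0.111
te_Task 5 = (3 + 4·7 + 11)/6 = 42/6 = 7; σ²_Task 5 = ((11−3)/6)² = 1.778
te_Task 6 = (8 + 4·9 + 10)/6 = 54/6 = 9; σ²_Task 6 = ((10−8)/6)² = 0.111
te_Task 7 = (10 + 4·12 + 14)/6 = 72/6 = 12; σ²_Task 7 = ((14−10)/6)² = 0.444
te_Task 8 = (1 + 4·2 + 9)/6 = 18/6 = 3; σ²_Task 8 = ((9−1)/6)² = 1.778
te_Task 9 = (4 + 4·9 + 14)/6 = 54/6 = 9; σ²_Task 9 = ((14−4)/6)² = 2.778

Forward pass:
ES_Task 1 = 0; EF_Task 1 = 10
ES_Task 2 = 10; EF_Task 2 = 10+11 = 21
ES_Task 3 = 10; EF_Task 3 = 10+14 = 24
ES_Task 4 = 10; EF_Task 4 = 10+2 = 12
ES_Task 5 = 10; EF_Task 5 = 10+7 = 17
ES_Task 6 = 24; EF_Task 6 = 24+9 = 33
ES_Task 7 = 12; EF_Task 7 = 12+12 = 24
ES_Task 8 = max(EF_Task 3=24, EF_Task 4=12) = 24; EF_Task 8 = 24+3 = 27
ES_Task 9 = max(EF_Task 2=21, EF_Task 4=12, EF_Task 5=17, EF_Task 6=33, EF_Task 7=24, EF_Task 8=27) = 33; EF_Task 9 = 33+9 = 42
Expected project duration μ = 42 days. Critical path: Task 1 → Task 3 → Task 6 → Task 9.

Variance along critical path = 1.778 + 1.778 + 0.111 + 2.778 = 6.444; σ = √6.444 = 2.539 days.
Z = (43 − 42) / 2.539 = 0.394
P(T ≤ 43) = Φ(0.394) ≈ 0.653

0.653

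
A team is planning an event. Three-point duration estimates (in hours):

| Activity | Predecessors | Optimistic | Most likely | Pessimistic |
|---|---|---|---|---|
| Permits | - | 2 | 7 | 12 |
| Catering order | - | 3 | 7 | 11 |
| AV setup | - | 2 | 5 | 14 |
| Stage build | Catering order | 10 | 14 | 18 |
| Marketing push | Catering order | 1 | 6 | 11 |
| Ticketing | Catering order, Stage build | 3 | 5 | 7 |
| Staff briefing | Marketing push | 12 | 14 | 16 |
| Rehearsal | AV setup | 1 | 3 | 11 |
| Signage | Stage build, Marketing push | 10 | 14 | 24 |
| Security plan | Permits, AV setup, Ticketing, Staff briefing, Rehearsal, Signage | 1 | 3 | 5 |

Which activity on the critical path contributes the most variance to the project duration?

Signage

te_Permits = (2 + 4·7 + 12)/6 = 42/6 = 7; σ²_Permits = ((12−2)/6)² = 2.778
te_Catering order = (3 + 4·7 + 11)/6 = 42/6 = 7; σ²_Catering order = ((11−3)/6)² = 1.778
te_AV setup = (2 + 4·5 + 14)/6 = 36/6 = 6; σ²_AV setup = ((14−2)/6)² = 4.000
te_Stage build = (10 + 4·14 + 18)/6 = 84/6 = 14; σ²_Stage build = ((18−10)/6)² = 1.778
te_Marketing push = (1 + 4·6 + 11)/6 = 36/6 = 6; σ²_Marketing push = ((11−1)/6)² = 2.778
te_Ticketing = (3 + 4·5 + 7)/6 = 30/6 = 5; σ²_Ticketing = ((7−3)/6)² = 0.444
te_Staff briefing = (12 + 4·14 + 16)/6 = 84/6 = 14; σ²_Staff briefing = ((16−12)/6)² = 0.444
te_Rehearsal = (1 + 4·3 + 11)/6 = 24/6 = 4; σ²_Rehearsal = ((11−1)/6)² = 2.778
te_Signage = (10 + 4·14 + 24)/6 = 90/6 = 15; σ²_Signage = ((24−10)/6)² = 5.444
te_Security plan = (1 + 4·3 + 5)/6 = 18/6 = 3; σ²_Security plan = ((5−1)/6)² = 0.444

Forward pass:
ES_Permits = 0; EF_Permits = 7
ES_Catering order = 0; EF_Catering order = 7
ES_AV setup = 0; EF_AV setup = 6
ES_Stage build = 7; EF_Stage build = 7+14 = 21
ES_Marketing push = 7; EF_Marketing push = 7+6 = 13
ES_Ticketing = max(EF_Catering order=7, EF_Stage build=21) = 21; EF_Ticketing = 21+5 = 26
ES_Staff briefing = 13; EF_Staff briefing = 13+14 = 27
ES_Rehearsal = 6; EF_Rehearsal = 6+4 = 10
ES_Signage = max(EF_Stage build=21, EF_Marketing push=13) = 21; EF_Signage = 21+15 = 36
ES_Security plan = max(EF_Permits=7, EF_AV setup=6, EF_Ticketing=26, EF_Staff briefing=27, EF_Rehearsal=10, EF_Signage=36) = 36; EF_Security plan = 36+3 = 39
Expected project duration μ = 39 hours. Critical path: Catering order → Stage build → Signage → Security plan.

Variances on critical path: σ²_Catering order=1.778, σ²_Stage build=1.778, σ²_Signage=5.444, σ²_Security plan=0.444.
Largest is σ²_Signage = 5.444.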